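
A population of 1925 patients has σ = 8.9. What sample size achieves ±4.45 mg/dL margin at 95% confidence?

Without FPC: n₀ = (1.96×8.9/4.45)² = 15.366. With FPC: n = n₀N/(n₀+N-1) = 15.3 → n = 16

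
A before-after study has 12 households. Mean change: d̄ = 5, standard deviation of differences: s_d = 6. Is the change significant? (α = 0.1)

t = d̄/(s_d/√n) = 5/(6/√12) = 2.887. df = 11, critical t = ±1.796. Reject H₀.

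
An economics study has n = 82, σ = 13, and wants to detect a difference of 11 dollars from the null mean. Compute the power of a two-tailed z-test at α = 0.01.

SE = σ/√n = 13/√82 = 1.436. Non-centrality λ = d/SE = 11/1.436 = 7.662. Power ≈ Φ(λ - z_{α/2}) = Φ(7.662 - 2.576) = Φ(5.086) = 1.0.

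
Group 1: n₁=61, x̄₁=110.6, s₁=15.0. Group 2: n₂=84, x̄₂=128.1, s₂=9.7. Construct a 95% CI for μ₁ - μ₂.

Difference = -17.5. SE = √(15.0²/61 + 9.7²/84) = 2.193. CI = (-21.8, -13.2)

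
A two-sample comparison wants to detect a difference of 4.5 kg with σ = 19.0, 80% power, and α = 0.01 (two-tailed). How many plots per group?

n per group = 2(z_α/2 + z_β)²σ²/d² = 2×(2.576 + 0.84)²×19.0²/4.5² = 416.1 → n = 417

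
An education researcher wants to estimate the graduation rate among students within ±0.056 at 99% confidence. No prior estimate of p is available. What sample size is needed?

Conservative approach: use p = 0.5 (maximizes p(1-p) = 0.25). n = z²(0.25)/E² = 2.576²×0.25/0.056² = 529.0 → n = 529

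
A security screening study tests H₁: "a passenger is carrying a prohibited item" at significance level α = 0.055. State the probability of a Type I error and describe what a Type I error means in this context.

P(Type I error) = α = 0.055. A Type I error is rejecting H₀ when H₀ is actually true (false positive) — here, concluding that a passenger is carrying a prohibited item when in fact this is not the case. Consequence: detaining an innocent passenger — delay and inconvenience.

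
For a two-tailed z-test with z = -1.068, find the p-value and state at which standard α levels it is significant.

p = 2·P(Z > |-1.068|) = 2·(1 - Φ(1.068)) ≈ 0.2855. Not significant at any standard level.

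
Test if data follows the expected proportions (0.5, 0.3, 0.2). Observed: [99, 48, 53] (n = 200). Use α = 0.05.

Expected: [100.0, 60.0, 40.0]. χ² = 6.635. df = 2, critical = 5.991. Reject H₀.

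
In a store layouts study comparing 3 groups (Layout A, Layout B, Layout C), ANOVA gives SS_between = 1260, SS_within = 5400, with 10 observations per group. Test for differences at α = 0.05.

df_between = 2, df_within = 27. F = MS_between/MS_within = 630.0/200.0 = 3.15. F_crit ≈ 3.354. Fail to reject H₀.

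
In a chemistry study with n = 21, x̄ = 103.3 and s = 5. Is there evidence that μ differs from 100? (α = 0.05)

t = (x̄ - μ₀)/(s/√n) = (103.3 - 100)/(5/√21) = 3.024. df = 20, critical t = ±2.086. Reject H₀.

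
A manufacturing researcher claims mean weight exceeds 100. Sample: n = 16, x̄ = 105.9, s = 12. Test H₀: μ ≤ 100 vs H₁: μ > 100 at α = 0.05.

t = (105.9 - 100)/(12/√16) = 1.967, df = 15. Critical t = 1.753. Reject H₀.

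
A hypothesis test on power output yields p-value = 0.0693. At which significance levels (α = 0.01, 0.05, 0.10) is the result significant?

p = 0.0693. Significant at: α = 0.1.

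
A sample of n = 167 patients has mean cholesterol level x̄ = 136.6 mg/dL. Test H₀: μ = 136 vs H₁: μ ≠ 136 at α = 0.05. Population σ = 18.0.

z = (x̄ - μ₀)/(σ/√n) = (136.6 - 136)/(18.0/√167) = 0.431. Critical value: ±1.96. Since |0.431| ≤ 1.96, Fail to reject H₀.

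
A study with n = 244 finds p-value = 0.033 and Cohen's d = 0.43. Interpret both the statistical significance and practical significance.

Statistically significant (p = 0.033 < 0.05). Cohen's d = 0.43 indicates a small effect size. Both statistical and practical significance should be considered.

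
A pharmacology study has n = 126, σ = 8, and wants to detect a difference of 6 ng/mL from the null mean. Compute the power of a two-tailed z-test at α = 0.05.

SE = σ/√n = 8/√126 = 0.713. Non-centrality λ = d/SE = 6/0.713 = 8.419. Power ≈ Φ(λ - z_{α/2}) = Φ(8.419 - 1.96) = Φ(6.459) = 1.0.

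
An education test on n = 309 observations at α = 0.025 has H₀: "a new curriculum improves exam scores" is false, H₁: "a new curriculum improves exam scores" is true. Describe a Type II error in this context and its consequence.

Type II error: failing to reject H₀ when it is false — concluding that a new curriculum improves exam scores is not supported when in fact it is. Consequence: keeping the old curriculum when the new one would have helped students.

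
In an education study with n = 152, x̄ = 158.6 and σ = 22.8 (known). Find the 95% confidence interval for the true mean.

CI = x̄ ± z*(σ/√n) = 158.6 ± 1.96(22.8/√152) = 158.6 ± 3.62 = (154.98, 162.22)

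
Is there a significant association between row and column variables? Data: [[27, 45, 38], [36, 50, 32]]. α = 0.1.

χ² = 1.785. df = 2, critical = 4.605. Fail to reject H₀. No evidence of dependence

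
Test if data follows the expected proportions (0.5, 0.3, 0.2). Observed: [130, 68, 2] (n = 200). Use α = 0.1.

Expected: [100.0, 60.0, 40.0]. χ² = 46.167. df = 2, critical = 4.605. Reject H₀.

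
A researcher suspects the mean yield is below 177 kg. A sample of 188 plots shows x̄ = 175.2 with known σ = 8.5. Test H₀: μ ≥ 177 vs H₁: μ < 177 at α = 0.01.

z = -2.904. Critical value: -2.33. Reject H₀.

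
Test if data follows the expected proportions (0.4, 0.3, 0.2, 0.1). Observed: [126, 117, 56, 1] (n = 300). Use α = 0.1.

Expected: [120.0, 90.0, 60.0, 30.0]. χ² = 36.7. df = 3, critical = 6.251. Reject H₀.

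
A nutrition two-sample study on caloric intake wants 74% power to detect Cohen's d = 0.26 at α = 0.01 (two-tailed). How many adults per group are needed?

z_{α/2} = 2.576, z_β = Φ⁻¹(0.74) = 0.643. For small effect (d = 0.26): n per group = 2(z_{α/2} + z_β)²/d² = 2(2.576 + 0.643)²/0.26² = 306.6 → 307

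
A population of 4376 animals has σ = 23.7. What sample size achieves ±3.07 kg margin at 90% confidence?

Without FPC: n₀ = (1.645×23.7/3.07)² = 161.269. With FPC: n = n₀N/(n₀+N-1) = 155.6 → n = 156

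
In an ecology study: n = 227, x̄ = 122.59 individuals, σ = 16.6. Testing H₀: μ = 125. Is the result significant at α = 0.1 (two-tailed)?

z = (122.59 - 125)/(16.6/√227) = -2.187. Since |z| > 1.645, significant at α = 0.1.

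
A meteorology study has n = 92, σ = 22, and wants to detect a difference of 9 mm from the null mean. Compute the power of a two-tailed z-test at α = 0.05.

SE = σ/√n = 22/√92 = 2.294. Non-centrality λ = d/SE = 9/2.294 = 3.924. Power ≈ Φ(λ - z_{α/2}) = Φ(3.924 - 1.96) = Φ(1.964) = 0.975.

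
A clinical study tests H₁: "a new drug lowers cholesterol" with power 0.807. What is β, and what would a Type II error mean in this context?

β = 1 - power = 1 - 0.807 = 0.193. A Type II error is failing to reject H₀ when H₀ is false (false negative) — here, failing to conclude that a new drug lowers cholesterol when in fact it is true. Consequence: shelving an effective drug — patients miss out on a treatment that would have helped.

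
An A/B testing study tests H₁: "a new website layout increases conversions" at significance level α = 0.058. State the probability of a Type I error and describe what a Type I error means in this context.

P(Type I error) = α = 0.058. A Type I error is rejecting H₀ when H₀ is actually true (false positive) — here, concluding that a new website layout increases conversions when in fact this is not the case. Consequence: rolling out a layout that doesn't actually help — wasted engineering effort.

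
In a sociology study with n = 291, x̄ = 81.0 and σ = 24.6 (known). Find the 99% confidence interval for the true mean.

CI = x̄ ± z*(σ/√n) = 81.0 ± 2.576(24.6/√291) = 81.0 ± 3.71 = (77.29, 84.71)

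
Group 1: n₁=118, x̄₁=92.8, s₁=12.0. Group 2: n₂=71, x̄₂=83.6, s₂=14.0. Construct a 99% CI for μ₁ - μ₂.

Difference = 9.2. SE = √(12.0²/118 + 14.0²/71) = 1.995. CI = (4.06, 14.34)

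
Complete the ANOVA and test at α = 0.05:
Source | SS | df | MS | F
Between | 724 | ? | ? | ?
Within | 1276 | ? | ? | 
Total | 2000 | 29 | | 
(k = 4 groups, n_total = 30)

df_between = 3, df_within = 26. MS_between = 241.33, MS_within = 49.08. F = 4.917, F_crit ≈ 2.975. Reject H₀.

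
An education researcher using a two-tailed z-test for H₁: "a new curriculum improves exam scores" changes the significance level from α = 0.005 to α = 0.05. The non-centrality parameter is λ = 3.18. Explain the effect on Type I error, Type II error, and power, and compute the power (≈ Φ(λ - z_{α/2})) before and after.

Increasing α from 0.005 to 0.05:
• Type I error rate increases (α is the Type I rate by definition).
• Critical value moves from z_{α/2} = 2.807 to 1.96, so power = Φ(λ - z_{α/2}) goes from Φ(3.18 - 2.807) = 0.645 to Φ(3.18 - 1.96) = 0.889.
• Type II error rate β = 1 - power therefore decreases (0.355 → 0.111).
Appropriate when false negatives are costly — here, keeping the old curriculum when the new one would have helped students.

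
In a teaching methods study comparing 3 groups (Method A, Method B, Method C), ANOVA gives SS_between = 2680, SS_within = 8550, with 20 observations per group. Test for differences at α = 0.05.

df_between = 2, df_within = 57. F = MS_between/MS_within = 1340.0/150.0 = 8.933. F_crit ≈ 3.159. Reject H₀. At least one mean differs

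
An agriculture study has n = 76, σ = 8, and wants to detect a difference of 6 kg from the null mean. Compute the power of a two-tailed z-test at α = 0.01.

SE = σ/√n = 8/√76 = 0.918. Non-centrality λ = d/SE = 6/0.918 = 6.538. Power ≈ Φ(λ - z_{α/2}) = Φ(6.538 - 2.576) = Φ(3.962) = 1.0.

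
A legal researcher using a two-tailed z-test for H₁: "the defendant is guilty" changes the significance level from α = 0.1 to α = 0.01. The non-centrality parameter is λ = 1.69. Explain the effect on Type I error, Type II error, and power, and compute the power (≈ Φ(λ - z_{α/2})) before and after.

Decreasing α from 0.1 to 0.01:
• Type I error rate decreases (α is the Type I rate by definition).
• Critical value moves from z_{α/2} = 1.645 to 2.576, so power = Φ(λ - z_{α/2}) goes from Φ(1.69 - 1.645) = 0.518 to Φ(1.69 - 2.576) = 0.188.
• Type II error rate β = 1 - power therefore increases (0.482 → 0.812).
Appropriate when false positives are costly — here, convicting an innocent person.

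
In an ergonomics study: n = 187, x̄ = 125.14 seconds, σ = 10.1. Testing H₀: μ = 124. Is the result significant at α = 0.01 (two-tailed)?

z = (125.14 - 124)/(10.1/√187) = 1.543. Since |z| ≤ 2.576, not significant at α = 0.01.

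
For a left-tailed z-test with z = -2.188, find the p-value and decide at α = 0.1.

p = P(Z < -2.188) = Φ(-2.188) ≈ 0.0143. Since p < 0.1, reject H₀ (significant) at α = 0.1.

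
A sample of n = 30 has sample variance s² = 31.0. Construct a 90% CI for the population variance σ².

df = 29. χ²_{0.05} = 42.557, χ²_{0.95} = 17.708. CI for σ² = ((n-1)s²/χ²_{α/2}, (n-1)s²/χ²_{1-α/2}) = (29·31.0/42.557, 29·31.0/17.708) = (21.12, 50.77)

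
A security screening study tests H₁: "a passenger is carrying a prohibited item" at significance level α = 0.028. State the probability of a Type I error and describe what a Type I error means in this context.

P(Type I error) = α = 0.028. A Type I error is rejecting H₀ when H₀ is actually true (false positive) — here, concluding that a passenger is carrying a prohibited item when in fact this is not the case. Consequence: detaining an innocent passenger — delay and inconvenience.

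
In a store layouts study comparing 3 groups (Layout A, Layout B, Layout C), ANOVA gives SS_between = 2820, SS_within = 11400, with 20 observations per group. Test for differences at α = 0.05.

df_between = 2, df_within = 57. F = MS_between/MS_within = 1410.0/200.0 = 7.05. F_crit ≈ 3.159. Reject H₀. At least one mean differs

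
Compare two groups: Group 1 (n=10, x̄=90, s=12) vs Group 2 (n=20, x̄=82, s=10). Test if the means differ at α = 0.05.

Pooled sp = 10.68. t = 1.933, df = 28. Critical t = ±2.048. Fail to reject H₀.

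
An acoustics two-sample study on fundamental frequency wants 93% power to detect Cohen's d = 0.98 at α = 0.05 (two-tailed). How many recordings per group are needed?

z_{α/2} = 1.96, z_β = Φ⁻¹(0.93) = 1.476. For large effect (d = 0.98): n per group = 2(z_{α/2} + z_β)²/d² = 2(1.96 + 1.476)²/0.98² = 24.6 → 25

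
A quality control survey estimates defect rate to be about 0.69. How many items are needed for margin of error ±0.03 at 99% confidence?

n = z²p(1-p)/E² = 2.576²×0.69×0.31/0.03² = 1577.1 → n = 1578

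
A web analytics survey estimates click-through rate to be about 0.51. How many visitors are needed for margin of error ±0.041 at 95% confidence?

n = z²p(1-p)/E² = 1.96²×0.51×0.49/0.041² = 571.1 → n = 572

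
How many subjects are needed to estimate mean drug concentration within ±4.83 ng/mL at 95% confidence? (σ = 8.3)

n = (z*σ/E)² = (1.96×8.3/4.83)² = 11.3 → n = 12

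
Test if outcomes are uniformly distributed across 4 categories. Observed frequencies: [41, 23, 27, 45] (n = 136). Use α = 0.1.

Expected = 34 each. χ² = Σ(O-E)²/E = 10.0. df = 3, critical value = 6.251. Reject H₀.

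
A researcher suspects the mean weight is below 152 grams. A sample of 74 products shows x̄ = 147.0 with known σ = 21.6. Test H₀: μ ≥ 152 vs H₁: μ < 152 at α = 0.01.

z = -1.991. Critical value: -2.33. Fail to reject H₀.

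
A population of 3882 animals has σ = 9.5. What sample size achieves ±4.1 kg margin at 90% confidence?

Without FPC: n₀ = (1.645×9.5/4.1)² = 14.528. With FPC: n = n₀N/(n₀+N-1) = 14.5 → n = 15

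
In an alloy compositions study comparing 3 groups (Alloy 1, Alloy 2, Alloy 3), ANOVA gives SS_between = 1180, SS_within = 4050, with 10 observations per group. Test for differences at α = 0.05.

df_between = 2, df_within = 27. F = MS_between/MS_within = 590.0/150.0 = 3.933. F_crit ≈ 3.354. Reject H₀. At least one mean differs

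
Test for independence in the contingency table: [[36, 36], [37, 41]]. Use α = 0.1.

χ² = 0.099. df = 1, critical = 2.706. Fail to reject H₀. No evidence of dependence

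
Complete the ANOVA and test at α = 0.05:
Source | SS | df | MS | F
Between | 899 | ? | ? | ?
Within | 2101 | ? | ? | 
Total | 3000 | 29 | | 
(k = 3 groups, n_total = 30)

df_between = 2, df_within = 27. MS_between = 449.5, MS_within = 77.81. F = 5.777, F_crit ≈ 3.354. Reject H₀.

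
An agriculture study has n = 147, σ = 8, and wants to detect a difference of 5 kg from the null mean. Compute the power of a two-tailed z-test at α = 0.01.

SE = σ/√n = 8/√147 = 0.66. Non-centrality λ = d/SE = 5/0.66 = 7.578. Power ≈ Φ(λ - z_{α/2}) = Φ(7.578 - 2.576) = Φ(5.002) = 1.0.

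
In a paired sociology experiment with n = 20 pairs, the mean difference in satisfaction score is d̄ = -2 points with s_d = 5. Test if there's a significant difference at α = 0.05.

t = d̄/(s_d/√n) = -2/(5/√20) = -1.789. df = 19, critical t = ±2.093. Fail to reject H₀.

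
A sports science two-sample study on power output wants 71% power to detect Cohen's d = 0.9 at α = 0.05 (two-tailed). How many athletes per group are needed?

z_{α/2} = 1.96, z_β = Φ⁻¹(0.71) = 0.553. For large effect (d = 0.9): n per group = 2(z_{α/2} + z_β)²/d² = 2(1.96 + 0.553)²/0.9² = 15.6 → 16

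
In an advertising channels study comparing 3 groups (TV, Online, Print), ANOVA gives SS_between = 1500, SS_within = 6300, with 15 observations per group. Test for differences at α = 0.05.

df_between = 2, df_within = 42. F = MS_between/MS_within = 750.0/150.0 = 5.0. F_crit ≈ 3.22. Reject H₀. At least one mean differs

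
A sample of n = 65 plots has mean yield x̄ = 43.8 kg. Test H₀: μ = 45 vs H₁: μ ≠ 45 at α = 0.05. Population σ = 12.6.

z = (x̄ - μ₀)/(σ/√n) = (43.8 - 45)/(12.6/√65) = -0.768. Critical value: ±1.96. Since |-0.768| ≤ 1.96, Fail to reject H₀.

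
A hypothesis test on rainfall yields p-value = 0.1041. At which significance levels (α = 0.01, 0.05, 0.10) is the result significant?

p = 0.1041. Not significant at any of the given levels.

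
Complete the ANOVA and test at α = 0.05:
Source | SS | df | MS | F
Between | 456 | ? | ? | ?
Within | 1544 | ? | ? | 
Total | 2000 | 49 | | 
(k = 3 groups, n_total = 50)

df_between = 2, df_within = 47. MS_between = 228.0, MS_within = 32.85. F = 6.94, F_crit ≈ 3.195. Reject H₀.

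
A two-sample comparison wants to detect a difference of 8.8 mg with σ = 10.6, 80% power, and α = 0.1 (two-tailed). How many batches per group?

n per group = 2(z_α/2 + z_β)²σ²/d² = 2×(1.645 + 0.84)²×10.6²/8.8² = 17.9 → n = 18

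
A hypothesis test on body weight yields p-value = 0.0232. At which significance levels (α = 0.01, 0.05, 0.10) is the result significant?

p = 0.0232. Significant at: α = 0.05, 0.1.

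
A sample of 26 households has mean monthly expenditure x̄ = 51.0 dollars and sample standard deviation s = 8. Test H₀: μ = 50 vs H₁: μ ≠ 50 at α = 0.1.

t = (x̄ - μ₀)/(s/√n) = (51.0 - 50)/(8/√26) = 0.637. df = 25, critical t = ±1.708. Fail to reject H₀.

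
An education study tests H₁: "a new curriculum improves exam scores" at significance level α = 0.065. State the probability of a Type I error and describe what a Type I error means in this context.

P(Type I error) = α = 0.065. A Type I error is rejecting H₀ when H₀ is actually true (false positive) — here, concluding that a new curriculum improves exam scores when in fact this is not the case. Consequence: adopting a curriculum that gives no real benefit — disruption for nothing.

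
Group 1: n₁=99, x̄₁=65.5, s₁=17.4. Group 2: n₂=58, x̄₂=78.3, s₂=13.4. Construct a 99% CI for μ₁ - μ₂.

Difference = -12.8. SE = √(17.4²/99 + 13.4²/58) = 2.481. CI = (-19.19, -6.41)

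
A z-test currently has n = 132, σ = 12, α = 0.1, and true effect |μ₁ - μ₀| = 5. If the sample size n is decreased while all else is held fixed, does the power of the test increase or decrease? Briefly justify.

Power decreases: a smaller n inflates the standard error σ/√n, pulling the sampling distribution under H₁ back toward the critical value.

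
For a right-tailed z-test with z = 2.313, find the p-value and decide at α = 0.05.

p = P(Z > 2.313) = 1 - Φ(2.313) ≈ 0.0104. Since p < 0.05, reject H₀ (significant) at α = 0.05.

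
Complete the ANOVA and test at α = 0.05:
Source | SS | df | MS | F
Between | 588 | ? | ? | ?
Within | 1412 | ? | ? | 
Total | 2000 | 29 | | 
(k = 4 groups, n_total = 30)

df_between = 3, df_within = 26. MS_between = 196.0, MS_within = 54.31. F = 3.609, F_crit ≈ 2.975. Reject H₀.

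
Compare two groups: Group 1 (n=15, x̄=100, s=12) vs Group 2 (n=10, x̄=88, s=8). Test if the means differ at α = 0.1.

Pooled sp = 10.62. t = 2.769, df = 23. Critical t = ±1.714. Reject H₀.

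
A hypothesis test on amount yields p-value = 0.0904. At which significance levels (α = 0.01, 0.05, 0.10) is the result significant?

p = 0.0904. Significant at: α = 0.1.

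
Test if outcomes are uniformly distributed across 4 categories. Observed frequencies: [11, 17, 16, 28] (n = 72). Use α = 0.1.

Expected = 18 each. χ² = Σ(O-E)²/E = 8.556. df = 3, critical value = 6.251. Reject H₀.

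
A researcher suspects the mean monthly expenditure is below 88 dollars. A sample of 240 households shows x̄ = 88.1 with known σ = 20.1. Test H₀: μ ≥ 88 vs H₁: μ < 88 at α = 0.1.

z = 0.077. Critical value: -1.28. Fail to reject H₀.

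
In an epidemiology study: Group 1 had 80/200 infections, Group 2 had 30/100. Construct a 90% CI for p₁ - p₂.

p̂₁ = 0.4, p̂₂ = 0.3. Difference = 0.1. CI = (0.006, 0.194)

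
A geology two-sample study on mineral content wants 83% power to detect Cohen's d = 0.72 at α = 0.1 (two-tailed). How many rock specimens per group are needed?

z_{α/2} = 1.645, z_β = Φ⁻¹(0.83) = 0.954. For medium effect (d = 0.72): n per group = 2(z_{α/2} + z_β)²/d² = 2(1.645 + 0.954)²/0.72² = 26.1 → 27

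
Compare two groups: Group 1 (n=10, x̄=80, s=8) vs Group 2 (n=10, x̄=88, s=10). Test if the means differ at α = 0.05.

Pooled sp = 9.06. t = -1.975, df = 18. Critical t = ±2.101. Fail to reject H₀.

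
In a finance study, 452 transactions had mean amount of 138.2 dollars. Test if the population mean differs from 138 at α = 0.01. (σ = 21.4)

z = (x̄ - μ₀)/(σ/√n) = (138.2 - 138)/(21.4/√452) = 0.199. Critical value: ±2.576. Since |0.199| ≤ 2.576, Fail to reject H₀.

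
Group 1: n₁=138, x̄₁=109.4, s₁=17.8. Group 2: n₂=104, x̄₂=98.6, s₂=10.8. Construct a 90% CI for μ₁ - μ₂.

Difference = 10.8. SE = √(17.8²/138 + 10.8²/104) = 1.849. CI = (7.76, 13.84)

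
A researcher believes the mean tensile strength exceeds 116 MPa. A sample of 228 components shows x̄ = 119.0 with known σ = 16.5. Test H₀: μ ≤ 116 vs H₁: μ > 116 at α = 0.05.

z = 2.745. Critical value: 1.645. Reject H₀.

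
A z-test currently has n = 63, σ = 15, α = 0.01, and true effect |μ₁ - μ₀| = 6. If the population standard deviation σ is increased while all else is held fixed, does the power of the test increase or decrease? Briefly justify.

Power decreases: a larger σ inflates the standard error σ/√n, pulling the sampling distribution under H₁ back toward the critical value.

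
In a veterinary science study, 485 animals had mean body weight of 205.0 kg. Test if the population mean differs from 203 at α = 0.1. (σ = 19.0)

z = (x̄ - μ₀)/(σ/√n) = (205.0 - 203)/(19.0/√485) = 2.318. Critical value: ±1.645. Since |2.318| > 1.645, Reject H₀.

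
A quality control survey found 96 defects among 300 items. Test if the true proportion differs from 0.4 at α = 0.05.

p̂ = 0.32, p₀ = 0.4. z = (p̂ - p₀)/√(p₀(1-p₀)/n) = -2.828. Critical: ±1.96. Reject H₀.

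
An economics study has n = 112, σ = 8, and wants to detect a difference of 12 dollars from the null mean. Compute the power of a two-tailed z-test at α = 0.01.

SE = σ/√n = 8/√112 = 0.756. Non-centrality λ = d/SE = 12/0.756 = 15.875. Power ≈ Φ(λ - z_{α/2}) = Φ(15.875 - 2.576) = Φ(13.299) = 1.0.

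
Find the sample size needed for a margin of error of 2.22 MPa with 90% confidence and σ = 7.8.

n = (z*σ/E)² = (1.645×7.8/2.22)² = 33.4 → n = 34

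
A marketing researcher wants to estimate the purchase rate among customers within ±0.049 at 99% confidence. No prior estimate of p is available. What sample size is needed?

Conservative approach: use p = 0.5 (maximizes p(1-p) = 0.25). n = z²(0.25)/E² = 2.576²×0.25/0.049² = 690.9 → n = 691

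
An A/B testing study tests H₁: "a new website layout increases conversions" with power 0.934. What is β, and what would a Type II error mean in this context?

β = 1 - power = 1 - 0.934 = 0.066. A Type II error is failing to reject H₀ when H₀ is false (false negative) — here, failing to conclude that a new website layout increases conversions when in fact it is true. Consequence: discarding a layout that would have improved conversions — lost revenue.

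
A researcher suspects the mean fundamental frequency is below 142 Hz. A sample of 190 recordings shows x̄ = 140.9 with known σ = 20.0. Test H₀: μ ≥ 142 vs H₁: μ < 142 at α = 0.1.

z = -0.758. Critical value: -1.28. Fail to reject H₀.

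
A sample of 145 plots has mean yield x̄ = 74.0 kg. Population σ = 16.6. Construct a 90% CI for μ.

CI = x̄ ± z*(σ/√n) = 74.0 ± 1.645(16.6/√145) = 74.0 ± 2.27 = (71.73, 76.27)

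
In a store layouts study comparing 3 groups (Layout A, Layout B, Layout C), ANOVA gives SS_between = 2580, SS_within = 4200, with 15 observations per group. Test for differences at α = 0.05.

df_between = 2, df_within = 42. F = MS_between/MS_within = 1290.0/100.0 = 12.9. F_crit ≈ 3.22. Reject H₀. At least one mean differs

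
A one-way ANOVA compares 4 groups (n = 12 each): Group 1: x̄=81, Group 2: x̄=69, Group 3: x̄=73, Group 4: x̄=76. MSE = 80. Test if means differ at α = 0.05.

Grand mean = 74.75. SS_between = 921.0, MS_between = 307.0. F = 3.837, F_crit ≈ 2.816. Reject H₀.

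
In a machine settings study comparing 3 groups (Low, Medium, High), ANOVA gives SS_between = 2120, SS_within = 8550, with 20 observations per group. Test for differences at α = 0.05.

df_between = 2, df_within = 57. F = MS_between/MS_within = 1060.0/150.0 = 7.067. F_crit ≈ 3.159. Reject H₀. At least one mean differs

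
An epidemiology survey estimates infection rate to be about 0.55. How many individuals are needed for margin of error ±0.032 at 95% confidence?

n = z²p(1-p)/E² = 1.96²×0.55×0.45/0.032² = 928.5 → n = 929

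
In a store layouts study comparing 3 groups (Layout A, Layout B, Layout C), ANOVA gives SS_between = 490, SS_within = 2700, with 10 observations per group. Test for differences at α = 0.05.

df_between = 2, df_within = 27. F = MS_between/MS_within = 245.0/100.0 = 2.45. F_crit ≈ 3.354. Fail to reject H₀.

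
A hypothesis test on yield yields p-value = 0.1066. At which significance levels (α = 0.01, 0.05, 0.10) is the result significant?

p = 0.1066. Not significant at any of the given levels.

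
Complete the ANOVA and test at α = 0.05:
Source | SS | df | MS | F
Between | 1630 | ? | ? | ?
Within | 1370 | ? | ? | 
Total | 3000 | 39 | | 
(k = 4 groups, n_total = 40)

df_between = 3, df_within = 36. MS_between = 543.33, MS_within = 38.06. F = 14.277, F_crit ≈ 2.866. Reject H₀.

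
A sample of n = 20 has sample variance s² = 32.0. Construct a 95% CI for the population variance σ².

df = 19. χ²_{0.025} = 32.852, χ²_{0.975} = 8.907. CI for σ² = ((n-1)s²/χ²_{α/2}, (n-1)s²/χ²_{1-α/2}) = (19·32.0/32.852, 19·32.0/8.907) = (18.51, 68.26)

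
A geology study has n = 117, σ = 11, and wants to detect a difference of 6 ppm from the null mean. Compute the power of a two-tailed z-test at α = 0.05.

SE = σ/√n = 11/√117 = 1.017. Non-centrality λ = d/SE = 6/1.017 = 5.9. Power ≈ Φ(λ - z_{α/2}) = Φ(5.9 - 1.96) = Φ(3.94) = 1.0.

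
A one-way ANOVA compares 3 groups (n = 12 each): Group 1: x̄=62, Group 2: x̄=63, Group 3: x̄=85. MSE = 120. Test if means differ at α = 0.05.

Grand mean = 70.0. SS_between = 4056.0, MS_between = 2028.0. F = 16.9, F_crit ≈ 3.285. Reject H₀.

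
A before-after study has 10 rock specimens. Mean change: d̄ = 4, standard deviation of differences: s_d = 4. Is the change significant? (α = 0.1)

t = d̄/(s_d/√n) = 4/(4/√10) = 3.162. df = 9, critical t = ±1.833. Reject H₀.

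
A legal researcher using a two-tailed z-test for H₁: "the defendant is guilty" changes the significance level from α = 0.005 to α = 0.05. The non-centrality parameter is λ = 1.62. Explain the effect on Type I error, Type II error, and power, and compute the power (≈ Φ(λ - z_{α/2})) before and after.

Increasing α from 0.005 to 0.05:
• Type I error rate increases (α is the Type I rate by definition).
• Critical value moves from z_{α/2} = 2.807 to 1.96, so power = Φ(λ - z_{α/2}) goes from Φ(1.62 - 2.807) = 0.118 to Φ(1.62 - 1.96) = 0.367.
• Type II error rate β = 1 - power therefore decreases (0.882 → 0.633).
Appropriate when false negatives are costly — here, acquitting a guilty person.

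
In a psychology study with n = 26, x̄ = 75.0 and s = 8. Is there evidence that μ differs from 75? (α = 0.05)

t = (x̄ - μ₀)/(s/√n) = (75.0 - 75)/(8/√26) = 0.0. df = 25, critical t = ±2.06. Fail to reject H₀.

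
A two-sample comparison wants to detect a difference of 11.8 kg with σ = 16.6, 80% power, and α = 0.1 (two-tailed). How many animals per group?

n per group = 2(z_α/2 + z_β)²σ²/d² = 2×(1.645 + 0.84)²×16.6²/11.8² = 24.4 → n = 25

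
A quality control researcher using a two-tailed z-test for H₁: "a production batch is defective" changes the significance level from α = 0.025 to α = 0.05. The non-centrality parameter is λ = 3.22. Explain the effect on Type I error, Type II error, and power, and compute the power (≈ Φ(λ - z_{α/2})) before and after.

Increasing α from 0.025 to 0.05:
• Type I error rate increases (α is the Type I rate by definition).
• Critical value moves from z_{α/2} = 2.241 to 1.96, so power = Φ(λ - z_{α/2}) goes from Φ(3.22 - 2.241) = 0.836 to Φ(3.22 - 1.96) = 0.896.
• Type II error rate β = 1 - power therefore decreases (0.164 → 0.104).
Appropriate when false negatives are costly — here, shipping a defective batch — faulty products reach customers.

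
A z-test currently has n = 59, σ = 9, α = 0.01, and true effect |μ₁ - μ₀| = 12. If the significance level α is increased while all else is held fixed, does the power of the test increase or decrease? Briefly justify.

Power increases: a larger α lowers the critical value, so more of the H₁ sampling distribution falls in the rejection region.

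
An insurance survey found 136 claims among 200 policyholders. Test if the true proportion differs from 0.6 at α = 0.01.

p̂ = 0.68, p₀ = 0.6. z = (p̂ - p₀)/√(p₀(1-p₀)/n) = 2.309. Critical: ±2.576. Fail to reject H₀.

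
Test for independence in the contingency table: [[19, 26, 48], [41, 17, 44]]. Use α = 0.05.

χ² = 9.73. df = 2, critical = 5.991. Reject H₀. Variables are dependent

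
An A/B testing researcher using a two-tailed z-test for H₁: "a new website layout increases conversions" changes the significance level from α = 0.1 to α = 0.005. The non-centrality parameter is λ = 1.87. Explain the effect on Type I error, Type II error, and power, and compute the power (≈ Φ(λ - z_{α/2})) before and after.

Decreasing α from 0.1 to 0.005:
• Type I error rate decreases (α is the Type I rate by definition).
• Critical value moves from z_{α/2} = 1.645 to 2.807, so power = Φ(λ - z_{α/2}) goes from Φ(1.87 - 1.645) = 0.589 to Φ(1.87 - 2.807) = 0.174.
• Type II error rate β = 1 - power therefore increases (0.411 → 0.826).
Appropriate when false positives are costly — here, rolling out a layout that doesn't actually help — wasted engineering effort.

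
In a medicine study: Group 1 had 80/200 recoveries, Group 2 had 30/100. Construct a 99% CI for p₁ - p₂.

p̂₁ = 0.4, p̂₂ = 0.3. Difference = 0.1. CI = (-0.048, 0.248)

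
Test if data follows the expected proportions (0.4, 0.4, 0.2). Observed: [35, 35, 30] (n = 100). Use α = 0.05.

Expected: [40.0, 40.0, 20.0]. χ² = 6.25. df = 2, critical = 5.991. Reject H₀.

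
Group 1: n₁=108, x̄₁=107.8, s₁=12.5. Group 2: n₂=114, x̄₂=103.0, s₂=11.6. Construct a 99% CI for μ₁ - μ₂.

Difference = 4.8. SE = √(12.5²/108 + 11.6²/114) = 1.621. CI = (0.62, 8.98)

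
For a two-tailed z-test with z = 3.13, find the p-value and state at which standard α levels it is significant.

p = 2·P(Z > |3.13|) = 2·(1 - Φ(3.13)) ≈ 0.0017. Significant at α = 0.1; Significant at α = 0.05; Significant at α = 0.01.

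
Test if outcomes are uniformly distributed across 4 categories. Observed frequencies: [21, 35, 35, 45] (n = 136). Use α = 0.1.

Expected = 34 each. χ² = Σ(O-E)²/E = 8.588. df = 3, critical value = 6.251. Reject H₀.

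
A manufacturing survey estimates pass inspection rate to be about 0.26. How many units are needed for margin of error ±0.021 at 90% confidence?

n = z²p(1-p)/E² = 1.645²×0.26×0.74/0.021² = 1180.6 → n = 1181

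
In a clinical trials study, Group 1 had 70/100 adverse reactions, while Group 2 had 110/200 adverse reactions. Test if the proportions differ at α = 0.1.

p̂₁ = 0.7, p̂₂ = 0.55, pooled p̂ = 0.6. z = 2.5. Critical: ±1.645. Reject H₀.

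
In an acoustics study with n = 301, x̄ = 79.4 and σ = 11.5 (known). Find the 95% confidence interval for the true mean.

CI = x̄ ± z*(σ/√n) = 79.4 ± 1.96(11.5/√301) = 79.4 ± 1.3 = (78.1, 80.7)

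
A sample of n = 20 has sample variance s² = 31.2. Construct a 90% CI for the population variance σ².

df = 19. χ²_{0.05} = 30.144, χ²_{0.95} = 10.117. CI for σ² = ((n-1)s²/χ²_{α/2}, (n-1)s²/χ²_{1-α/2}) = (19·31.2/30.144, 19·31.2/10.117) = (19.67, 58.59)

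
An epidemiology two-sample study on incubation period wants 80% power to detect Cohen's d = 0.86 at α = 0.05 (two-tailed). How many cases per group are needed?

z_{α/2} = 1.96, z_β = Φ⁻¹(0.8) = 0.842. For large effect (d = 0.86): n per group = 2(z_{α/2} + z_β)²/d² = 2(1.96 + 0.842)²/0.86² = 21.2 → 22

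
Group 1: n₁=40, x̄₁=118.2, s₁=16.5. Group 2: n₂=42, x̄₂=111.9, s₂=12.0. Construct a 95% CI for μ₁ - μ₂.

Difference = 6.3. SE = √(16.5²/40 + 12.0²/42) = 3.199. CI = (0.03, 12.57)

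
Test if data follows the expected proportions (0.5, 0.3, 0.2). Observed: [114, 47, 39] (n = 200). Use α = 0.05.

Expected: [100.0, 60.0, 40.0]. χ² = 4.802. df = 2, critical = 5.991. Fail to reject H₀.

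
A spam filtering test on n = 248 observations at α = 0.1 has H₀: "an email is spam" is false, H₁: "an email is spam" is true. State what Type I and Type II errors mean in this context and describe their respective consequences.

Type I (false positive): concluding that an email is spam when it is not — a legitimate email is sent to the spam folder and the user misses it. Type II (false negative): failing to conclude that an email is spam when it is — a spam email lands in the inbox. Which is costlier depends on domain priorities and is a judgement call rather than a statistical fact.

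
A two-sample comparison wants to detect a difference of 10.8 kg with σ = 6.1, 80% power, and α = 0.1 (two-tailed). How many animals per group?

n per group = 2(z_α/2 + z_β)²σ²/d² = 2×(1.645 + 0.84)²×6.1²/10.8² = 3.9 → n = 4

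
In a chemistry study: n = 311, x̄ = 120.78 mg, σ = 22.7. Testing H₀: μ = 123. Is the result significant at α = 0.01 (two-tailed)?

z = (120.78 - 123)/(22.7/√311) = -1.725. Since |z| ≤ 2.576, not significant at α = 0.01.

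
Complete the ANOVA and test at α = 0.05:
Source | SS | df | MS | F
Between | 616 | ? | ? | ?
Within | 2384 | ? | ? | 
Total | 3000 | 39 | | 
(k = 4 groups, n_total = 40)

df_between = 3, df_within = 36. MS_between = 205.33, MS_within = 66.22. F = 3.101, F_crit ≈ 2.866. Reject H₀.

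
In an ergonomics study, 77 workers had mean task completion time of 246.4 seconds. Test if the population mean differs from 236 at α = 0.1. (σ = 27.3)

z = (x̄ - μ₀)/(σ/√n) = (246.4 - 236)/(27.3/√77) = 3.343. Critical value: ±1.645. Since |3.343| > 1.645, Reject H₀.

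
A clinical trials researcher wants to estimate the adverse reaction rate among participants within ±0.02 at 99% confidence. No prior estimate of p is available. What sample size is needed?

Conservative approach: use p = 0.5 (maximizes p(1-p) = 0.25). n = z²(0.25)/E² = 2.576²×0.25/0.02² = 4147.4 → n = 4148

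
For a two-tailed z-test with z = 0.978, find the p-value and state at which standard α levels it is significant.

p = 2·P(Z > |0.978|) = 2·(1 - Φ(0.978)) ≈ 0.3281. Not significant at any standard level.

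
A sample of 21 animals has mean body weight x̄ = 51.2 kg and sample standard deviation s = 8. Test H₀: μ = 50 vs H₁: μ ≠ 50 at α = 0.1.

t = (x̄ - μ₀)/(s/√n) = (51.2 - 50)/(8/√21) = 0.687. df = 20, critical t = ±1.725. Fail to reject H₀.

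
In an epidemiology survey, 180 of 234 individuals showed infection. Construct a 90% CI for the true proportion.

p̂ = 0.769. CI = p̂ ± z*√(p̂(1-p̂)/n) = (0.724, 0.815)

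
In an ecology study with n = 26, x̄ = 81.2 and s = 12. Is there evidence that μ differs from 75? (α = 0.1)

t = (x̄ - μ₀)/(s/√n) = (81.2 - 75)/(12/√26) = 2.634. df = 25, critical t = ±1.708. Reject H₀.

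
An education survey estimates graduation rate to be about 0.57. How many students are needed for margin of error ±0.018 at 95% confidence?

n = z²p(1-p)/E² = 1.96²×0.57×0.43/0.018² = 2906.1 → n = 2907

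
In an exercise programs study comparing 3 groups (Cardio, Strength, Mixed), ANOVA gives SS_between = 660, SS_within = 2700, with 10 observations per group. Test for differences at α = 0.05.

df_between = 2, df_within = 27. F = MS_between/MS_within = 330.0/100.0 = 3.3. F_crit ≈ 3.354. Fail to reject H₀.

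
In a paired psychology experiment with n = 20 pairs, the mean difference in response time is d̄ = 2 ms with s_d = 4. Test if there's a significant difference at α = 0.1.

t = d̄/(s_d/√n) = 2/(4/√20) = 2.236. df = 19, critical t = ±1.729. Reject H₀.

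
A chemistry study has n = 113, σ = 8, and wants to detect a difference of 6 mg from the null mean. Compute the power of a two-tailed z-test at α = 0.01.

SE = σ/√n = 8/√113 = 0.753. Non-centrality λ = d/SE = 6/0.753 = 7.973. Power ≈ Φ(λ - z_{α/2}) = Φ(7.973 - 2.576) = Φ(5.397) = 1.0.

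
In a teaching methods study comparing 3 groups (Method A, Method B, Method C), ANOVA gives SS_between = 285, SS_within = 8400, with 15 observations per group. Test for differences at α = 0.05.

df_between = 2, df_within = 42. F = MS_between/MS_within = 142.5/200.0 = 0.713. F_crit ≈ 3.22. Fail to reject H₀.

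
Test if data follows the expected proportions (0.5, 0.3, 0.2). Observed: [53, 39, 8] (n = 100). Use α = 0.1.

Expected: [50.0, 30.0, 20.0]. χ² = 10.08. df = 2, critical = 4.605. Reject H₀.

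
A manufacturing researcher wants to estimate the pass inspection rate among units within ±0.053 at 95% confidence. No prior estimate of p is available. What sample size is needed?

Conservative approach: use p = 0.5 (maximizes p(1-p) = 0.25). n = z²(0.25)/E² = 1.96²×0.25/0.053² = 341.9 → n = 342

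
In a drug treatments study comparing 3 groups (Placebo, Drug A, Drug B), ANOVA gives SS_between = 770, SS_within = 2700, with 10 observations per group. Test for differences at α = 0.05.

df_between = 2, df_within = 27. F = MS_between/MS_within = 385.0/100.0 = 3.85. F_crit ≈ 3.354. Reject H₀. At least one mean differs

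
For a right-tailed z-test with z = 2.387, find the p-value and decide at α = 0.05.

p = P(Z > 2.387) = 1 - Φ(2.387) ≈ 0.0085. Since p < 0.05, reject H₀ (significant) at α = 0.05.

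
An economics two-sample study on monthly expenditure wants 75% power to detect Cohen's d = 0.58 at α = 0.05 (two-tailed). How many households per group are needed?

z_{α/2} = 1.96, z_β = Φ⁻¹(0.75) = 0.674. For medium effect (d = 0.58): n per group = 2(z_{α/2} + z_β)²/d² = 2(1.96 + 0.674)²/0.58² = 41.2 → 42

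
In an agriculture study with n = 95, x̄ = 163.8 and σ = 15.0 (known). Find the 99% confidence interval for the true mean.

CI = x̄ ± z*(σ/√n) = 163.8 ± 2.576(15.0/√95) = 163.8 ± 3.96 = (159.84, 167.76)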